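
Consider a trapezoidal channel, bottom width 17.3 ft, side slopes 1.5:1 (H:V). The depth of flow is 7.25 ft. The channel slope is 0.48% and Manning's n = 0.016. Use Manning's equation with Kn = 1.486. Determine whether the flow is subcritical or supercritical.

With bottom width b = 17.3 ft and side slope z = 1.5: A = (b + zy)y = (17.3 + 1.5×7.25)×7.25 = 204.3 ft²; P = b + 2y√(1+z²) = 17.3 + 2×7.25×1.803 = 43.44 ft.
Hydraulic radius R = A/P = 204.3/43.44 = 4.702 ft.
V = (1.486/n) R^(2/3) √S = (1.486/0.016) × 4.702^(2/3) × √0.0048 = 18.06 ft/s. Hydraulic depth D_h = A/T = 204.3/39.05 = 5.231 ft.
Froude number Fr = V/√(g·D_h) = 18.06/√(32.2×5.231) = 1.39, which is greater than 1, so the flow is supercritical.

supercritical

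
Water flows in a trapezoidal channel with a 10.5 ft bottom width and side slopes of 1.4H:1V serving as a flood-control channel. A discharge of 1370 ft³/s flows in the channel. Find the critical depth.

At critical depth, Q² T / (g A³) = 1, i.e. A³/T = Q²/g = 1370²/32.2 = 58290.
Try y = 4.8 ft: A³/T = 23590 — low.
Try y = 6.14 ft: A³/T = 58210 — matches.

y_c = 6.14 ft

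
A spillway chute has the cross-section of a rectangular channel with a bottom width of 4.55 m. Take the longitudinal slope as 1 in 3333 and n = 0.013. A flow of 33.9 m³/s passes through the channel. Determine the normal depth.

y_n = 4.29 m

Manning's equation rearranged: A R^(2/3) = nQ / (1·√S) = 0.013 × 33.9 / (√0.0003) = 25.44.
At y = 2.98 m: A R^(2/3) = 16.07 — too small.
At y = 4.78 m: A R^(2/3) = 29.02 — too large.
At y = 4.29 m: A R^(2/3) = 25.43 — close enough.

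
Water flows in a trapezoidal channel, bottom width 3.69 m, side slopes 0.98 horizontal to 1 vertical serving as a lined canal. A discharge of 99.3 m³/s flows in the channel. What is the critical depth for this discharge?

y_c = 3.17 m

At critical depth, Q² T / (g A³) = 1, i.e. A³/T = Q²/g = 99.3²/9.81 = 1005.
Try y = 2.71 m: A³/T = 565 — low.
Try y = 3.49 m: A³/T = 1451 — high.
Try y = 3.17 m: A³/T = 1010 — close enough.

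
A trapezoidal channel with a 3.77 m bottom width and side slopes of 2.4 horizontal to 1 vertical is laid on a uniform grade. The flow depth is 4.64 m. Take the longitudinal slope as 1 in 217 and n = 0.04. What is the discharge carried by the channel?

Q = 215 m³/s

With bottom width b = 3.77 m and side slope z = 2.4: A = (b + zy)y = (3.77 + 2.4×4.64)×4.64 = 69.16 m²; P = b + 2y√(1+z²) = 3.77 + 2×4.64×2.6 = 27.9 m.
Hydraulic radius R = A/P = 69.16/27.9 = 2.479 m.
Manning's equation: Q = (1/n) A R^(2/3) S^(1/2) = (1/0.04) × 69.16 × 2.479^(2/3) × 0.004608^(1/2) = 215 m³/s.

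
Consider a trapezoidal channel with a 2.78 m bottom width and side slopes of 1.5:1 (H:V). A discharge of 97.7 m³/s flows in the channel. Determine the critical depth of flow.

At critical depth, Q² T / (g A³) = 1, i.e. A³/T = Q²/g = 97.7²/9.81 = 973.
At y = 2.13 m: A³/T = 224.8 — too small.
At y = 3.88 m: A³/T = 2576 — too large.
At y = 3.07 m: A³/T = 972 — close enough.

y_c = 3.07 m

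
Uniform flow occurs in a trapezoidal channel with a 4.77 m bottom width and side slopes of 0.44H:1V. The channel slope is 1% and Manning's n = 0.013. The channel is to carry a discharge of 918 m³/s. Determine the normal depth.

Manning's equation rearranged: A R^(2/3) = nQ / (1·√S) = 0.013 × 918 / (√0.01) = 119.3.
At y = 8.02 m: A R^(2/3) = 138 — over.
At y = 5.25 m: A R^(2/3) = 64.55 — short.
At y = 7.41 m: A R^(2/3) = 119.3 — matches.

y_n = 7.41 m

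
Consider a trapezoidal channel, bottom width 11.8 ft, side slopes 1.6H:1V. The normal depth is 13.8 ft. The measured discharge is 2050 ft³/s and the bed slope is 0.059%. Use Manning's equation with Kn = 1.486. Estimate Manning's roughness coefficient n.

With bottom width b = 11.8 ft and side slope z = 1.6: A = (b + zy)y = (11.8 + 1.6×13.8)×13.8 = 467.5 ft²; P = b + 2y√(1+z²) = 11.8 + 2×13.8×1.887 = 63.88 ft.
Hydraulic radius R = A/P = 467.5/63.88 = 7.32 ft.
Rearranging Manning's equation: n = (1.486/Q) A R^(2/3) S^(1/2) = (1.486/2050) × 467.5 × 7.32^(2/3) × √0.00059 = 0.031.

n = 0.031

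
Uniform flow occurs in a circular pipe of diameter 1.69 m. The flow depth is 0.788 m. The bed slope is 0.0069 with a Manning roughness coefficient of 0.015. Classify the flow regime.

supercritical

For a circular section of diameter D = 1.69 m at depth y = 0.788 m, the central angle is θ = 2 arccos(1 − 2y/D) = 3.007 rad. Then A = (D²/8)(θ − sin θ) = 1.025 m² and P = Dθ/2 = 2.541 m.
Hydraulic radius R = A/P = 1.025/2.541 = 0.4036 m.
V = (1/n) R^(2/3) √S = (1/0.015) × 0.4036^(2/3) × √0.0069 = 3.024 m/s. Hydraulic depth D_h = A/T = 1.025/1.686 = 0.6081 m.
Froude number Fr = V/√(g·D_h) = 3.024/√(9.81×0.6081) = 1.24, which is greater than 1, so the flow is supercritical.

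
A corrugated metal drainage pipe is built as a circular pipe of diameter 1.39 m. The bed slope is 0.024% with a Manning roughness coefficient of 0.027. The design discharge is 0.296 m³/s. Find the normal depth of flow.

y_n = 0.847 m

Manning's equation rearranged: A R^(2/3) = nQ / (1·√S) = 0.027 × 0.296 / (√0.00024) = 0.5159.
Trying y = 0.667 m: A R^(2/3) = 0.3495 — low.
Trying y = 1.01 m: A R^(2/3) = 0.6585 — high.
Trying y = 0.847 m: A R^(2/3) = 0.5159 — matches.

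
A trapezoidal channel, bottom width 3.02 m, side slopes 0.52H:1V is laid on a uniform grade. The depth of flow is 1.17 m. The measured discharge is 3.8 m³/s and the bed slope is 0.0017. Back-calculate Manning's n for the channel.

n = 0.038

With bottom width b = 3.02 m and side slope z = 0.52: A = (b + zy)y = (3.02 + 0.52×1.17)×1.17 = 4.245 m²; P = b + 2y√(1+z²) = 3.02 + 2×1.17×1.127 = 5.657 m.
Hydraulic radius R = A/P = 4.245/5.657 = 0.7504 m.
Rearranging Manning's equation: n = (1/Q) A R^(2/3) S^(1/2) = (1/3.8) × 4.245 × 0.7504^(2/3) × √0.0017 = 0.038.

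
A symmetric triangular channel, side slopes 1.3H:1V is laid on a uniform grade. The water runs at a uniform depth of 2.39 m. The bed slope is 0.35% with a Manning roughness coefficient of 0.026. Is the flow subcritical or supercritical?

subcritical

For a triangular section with side slope z = 1.3: A = zy² = 1.3×2.39² = 7.426 m²; P = 2y√(1+z²) = 2×2.39×1.64 = 7.84 m.
Hydraulic radius R = A/P = 7.426/7.84 = 0.9472 m.
V = (1/n) R^(2/3) √S = (1/0.026) × 0.9472^(2/3) × √0.0035 = 2.195 m/s. Hydraulic depth D_h = A/T = 7.426/6.214 = 1.195 m.
Froude number Fr = V/√(g·D_h) = 2.195/√(9.81×1.195) = 0.641, which is less than 1, so the flow is subcritical.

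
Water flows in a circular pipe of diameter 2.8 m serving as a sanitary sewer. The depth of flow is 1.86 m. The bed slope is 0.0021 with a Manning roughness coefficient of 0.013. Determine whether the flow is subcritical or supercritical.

For a circular section of diameter D = 2.8 m at depth y = 1.86 m, the central angle is θ = 2 arccos(1 − 2y/D) = 3.811 rad. Then A = (D²/8)(θ − sin θ) = 4.343 m² and P = Dθ/2 = 5.336 m.
Hydraulic radius R = A/P = 4.343/5.336 = 0.814 m.
V = (1/n) R^(2/3) √S = (1/0.013) × 0.814^(2/3) × √0.0021 = 3.073 m/s. Hydraulic depth D_h = A/T = 4.343/2.645 = 1.642 m.
Froude number Fr = V/√(g·D_h) = 3.073/√(9.81×1.642) = 0.766, which is less than 1, so the flow is subcritical.

subcritical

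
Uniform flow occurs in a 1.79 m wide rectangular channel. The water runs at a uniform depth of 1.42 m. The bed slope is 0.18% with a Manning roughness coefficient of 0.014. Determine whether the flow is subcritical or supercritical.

subcritical

Flow area A = b·y = 1.79 × 1.42 = 2.542 m². Wetted perimeter P = b + 2y = 1.79 + 2×1.42 = 4.63 m.
Hydraulic radius R = A/P = 2.542/4.63 = 0.549 m.
V = (1/n) R^(2/3) √S = (1/0.014) × 0.549^(2/3) × √0.0018 = 2.032 m/s. Hydraulic depth D_h = A/T = 2.542/1.79 = 1.42 m.
Froude number Fr = V/√(g·D_h) = 2.032/√(9.81×1.42) = 0.544, which is less than 1, so the flow is subcritical.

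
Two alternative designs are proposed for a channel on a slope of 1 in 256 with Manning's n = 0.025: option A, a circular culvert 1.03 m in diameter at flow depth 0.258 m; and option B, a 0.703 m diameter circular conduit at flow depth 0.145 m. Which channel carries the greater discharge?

channel A

Channel A: For a circular section of diameter D = 1.03 m at depth y = 0.258 m, the central angle is θ = 2 arccos(1 − 2y/D) = 2.097 rad. Then A = (D²/8)(θ − sin θ) = 0.1633 m² and P = Dθ/2 = 1.08 m. Hydraulic radius R = A/P = 0.1633/1.08 = 0.1513 m. Q_A = (1/0.025)·0.1633·0.1513^(2/3)·√0.003906 = 0.1159 m³/s.
Channel B: For a circular section of diameter D = 0.703 m at depth y = 0.145 m, the central angle is θ = 2 arccos(1 − 2y/D) = 1.886 rad. Then A = (D²/8)(θ − sin θ) = 0.05775 m² and P = Dθ/2 = 0.6628 m. Hydraulic radius R = A/P = 0.05775/0.6628 = 0.08713 m. Q_B = (1/0.025)·0.05775·0.08713^(2/3)·√0.003906 = 0.02838 m³/s.
Q_A = 0.1159 m³/s vs Q_B = 0.02838 m³/s, so channel A carries more.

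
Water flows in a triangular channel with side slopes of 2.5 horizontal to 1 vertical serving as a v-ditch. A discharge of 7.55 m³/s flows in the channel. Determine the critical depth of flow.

y_c = 1.13 m

At critical depth, Q² T / (g A³) = 1, i.e. A³/T = Q²/g = 7.55²/9.81 = 5.811.
Trying y = 1.28 m: A³/T = 10.74 — too large.
Trying y = 0.972 m: A³/T = 2.711 — too small.
Trying y = 1.13 m: A³/T = 5.758 — close enough.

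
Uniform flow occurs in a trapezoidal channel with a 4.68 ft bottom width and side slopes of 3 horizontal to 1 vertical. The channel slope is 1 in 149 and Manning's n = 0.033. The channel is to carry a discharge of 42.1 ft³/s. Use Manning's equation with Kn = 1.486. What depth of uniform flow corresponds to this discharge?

Manning's equation rearranged: A R^(2/3) = nQ / (1.486·√S) = 0.033 × 42.1 / (1.486 × √0.006711) = 11.41.
Trying y = 1.16 ft: A R^(2/3) = 8.074 — too small.
Trying y = 1.63 ft: A R^(2/3) = 16.02 — too large.
Trying y = 1.38 ft: A R^(2/3) = 11.41 — matches.

y_n = 1.38 ft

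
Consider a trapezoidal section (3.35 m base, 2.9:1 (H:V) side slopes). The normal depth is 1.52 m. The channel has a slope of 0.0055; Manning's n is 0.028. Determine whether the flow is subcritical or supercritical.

subcritical

With bottom width b = 3.35 m and side slope z = 2.9: A = (b + zy)y = (3.35 + 2.9×1.52)×1.52 = 11.79 m²; P = b + 2y√(1+z²) = 3.35 + 2×1.52×3.068 = 12.68 m.
Hydraulic radius R = A/P = 11.79/12.68 = 0.9303 m.
V = (1/n) R^(2/3) √S = (1/0.028) × 0.9303^(2/3) × √0.0055 = 2.524 m/s. Hydraulic depth D_h = A/T = 11.79/12.17 = 0.9693 m.
Froude number Fr = V/√(g·D_h) = 2.524/√(9.81×0.9693) = 0.819, which is less than 1, so the flow is subcritical.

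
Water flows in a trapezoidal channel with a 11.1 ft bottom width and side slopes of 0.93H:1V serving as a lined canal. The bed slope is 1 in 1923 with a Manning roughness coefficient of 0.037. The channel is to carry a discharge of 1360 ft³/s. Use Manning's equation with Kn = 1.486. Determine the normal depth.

Manning's equation rearranged: A R^(2/3) = nQ / (1.486·√S) = 0.037 × 1360 / (1.486 × √0.00052) = 1485.
Trying y = 17.8 ft: A R^(2/3) = 2009 — too large.
Trying y = 12.6 ft: A R^(2/3) = 982.5 — too small.
Trying y = 15.4 ft: A R^(2/3) = 1482 — close enough.

y_n = 15.4 ft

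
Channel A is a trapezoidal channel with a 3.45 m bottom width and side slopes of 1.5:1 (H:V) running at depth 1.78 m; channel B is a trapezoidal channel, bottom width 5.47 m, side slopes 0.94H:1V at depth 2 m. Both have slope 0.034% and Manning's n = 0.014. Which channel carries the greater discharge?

Channel A: With bottom width b = 3.45 m and side slope z = 1.5: A = (b + zy)y = (3.45 + 1.5×1.78)×1.78 = 10.89 m²; P = b + 2y√(1+z²) = 3.45 + 2×1.78×1.803 = 9.868 m. Hydraulic radius R = A/P = 10.89/9.868 = 1.104 m. Q_A = (1/0.014)·10.89·1.104^(2/3)·√0.00034 = 15.33 m³/s.
Channel B: With bottom width b = 5.47 m and side slope z = 0.94: A = (b + zy)y = (5.47 + 0.94×2)×2 = 14.7 m²; P = b + 2y√(1+z²) = 5.47 + 2×2×1.372 = 10.96 m. Hydraulic radius R = A/P = 14.7/10.96 = 1.341 m. Q_B = (1/0.014)·14.7·1.341^(2/3)·√0.00034 = 23.55 m³/s.
Q_A = 15.33 m³/s vs Q_B = 23.55 m³/s, so channel B carries more.

channel B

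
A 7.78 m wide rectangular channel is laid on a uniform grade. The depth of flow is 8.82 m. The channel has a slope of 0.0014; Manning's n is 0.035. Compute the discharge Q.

Q = 142 m³/s

Flow area A = b·y = 7.78 × 8.82 = 68.62 m². Wetted perimeter P = b + 2y = 7.78 + 2×8.82 = 25.42 m.
Hydraulic radius R = A/P = 68.62/25.42 = 2.699 m.
Manning's equation: Q = (1/n) A R^(2/3) S^(1/2) = (1/0.035) × 68.62 × 2.699^(2/3) × 0.0014^(1/2) = 142 m³/s.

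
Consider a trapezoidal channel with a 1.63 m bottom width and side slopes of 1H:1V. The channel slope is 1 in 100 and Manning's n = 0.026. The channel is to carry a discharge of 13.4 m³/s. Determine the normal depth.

y_n = 1.39 m

Manning's equation rearranged: A R^(2/3) = nQ / (1·√S) = 0.026 × 13.4 / (√0.01) = 3.484.
Trying y = 1.55 m: A R^(2/3) = 4.317 — high.
Trying y = 1.22 m: A R^(2/3) = 2.7 — low.
Trying y = 1.39 m: A R^(2/3) = 3.48 — ≈ 3.484.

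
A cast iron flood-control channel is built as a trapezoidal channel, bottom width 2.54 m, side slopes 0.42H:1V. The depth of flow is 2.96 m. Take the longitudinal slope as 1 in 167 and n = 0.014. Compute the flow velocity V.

V = 6.41 m/s

With bottom width b = 2.54 m and side slope z = 0.42: A = (b + zy)y = (2.54 + 0.42×2.96)×2.96 = 11.2 m²; P = b + 2y√(1+z²) = 2.54 + 2×2.96×1.085 = 8.961 m.
Hydraulic radius R = A/P = 11.2/8.961 = 1.25 m.
From Manning's equation, V = (1/n) R^(2/3) S^(1/2) = (1/0.014) × 1.25^(2/3) × 0.005988^(1/2) = 6.41 m/s.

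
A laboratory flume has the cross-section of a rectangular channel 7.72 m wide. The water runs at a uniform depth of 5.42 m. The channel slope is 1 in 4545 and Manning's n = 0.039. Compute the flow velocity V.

Flow area A = b·y = 7.72 × 5.42 = 41.84 m². Wetted perimeter P = b + 2y = 7.72 + 2×5.42 = 18.56 m.
Hydraulic radius R = A/P = 41.84/18.56 = 2.254 m.
From Manning's equation, V = (1/n) R^(2/3) S^(1/2) = (1/0.039) × 2.254^(2/3) × 0.00022^(1/2) = 0.654 m/s.

V = 0.654 m/s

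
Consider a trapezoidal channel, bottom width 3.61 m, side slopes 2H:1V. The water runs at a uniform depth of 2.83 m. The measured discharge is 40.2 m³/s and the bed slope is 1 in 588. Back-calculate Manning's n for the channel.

With bottom width b = 3.61 m and side slope z = 2: A = (b + zy)y = (3.61 + 2×2.83)×2.83 = 26.23 m²; P = b + 2y√(1+z²) = 3.61 + 2×2.83×2.236 = 16.27 m.
Hydraulic radius R = A/P = 26.23/16.27 = 1.613 m.
Rearranging Manning's equation: n = (1/Q) A R^(2/3) S^(1/2) = (1/40.2) × 26.23 × 1.613^(2/3) × √0.001701 = 0.037.

n = 0.037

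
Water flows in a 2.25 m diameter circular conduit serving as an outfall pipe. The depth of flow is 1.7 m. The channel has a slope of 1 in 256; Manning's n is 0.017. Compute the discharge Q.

Q = 9.16 m³/s

For a circular section of diameter D = 2.25 m at depth y = 1.7 m, the central angle is θ = 2 arccos(1 − 2y/D) = 4.215 rad. Then A = (D²/8)(θ − sin θ) = 3.223 m² and P = Dθ/2 = 4.741 m.
Hydraulic radius R = A/P = 3.223/4.741 = 0.6798 m.
Manning's equation: Q = (1/n) A R^(2/3) S^(1/2) = (1/0.017) × 3.223 × 0.6798^(2/3) × 0.003906^(1/2) = 9.16 m³/s.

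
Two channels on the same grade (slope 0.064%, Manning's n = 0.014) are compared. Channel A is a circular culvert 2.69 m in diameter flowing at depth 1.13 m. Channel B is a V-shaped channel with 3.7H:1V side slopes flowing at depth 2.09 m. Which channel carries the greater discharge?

channel B

Channel A: For a circular section of diameter D = 2.69 m at depth y = 1.13 m, the central angle is θ = 2 arccos(1 − 2y/D) = 2.821 rad. Then A = (D²/8)(θ − sin θ) = 2.266 m² and P = Dθ/2 = 3.794 m. Hydraulic radius R = A/P = 2.266/3.794 = 0.5973 m. Q_A = (1/0.014)·2.266·0.5973^(2/3)·√0.00064 = 2.904 m³/s.
Channel B: For a triangular section with side slope z = 3.7: A = zy² = 3.7×2.09² = 16.16 m²; P = 2y√(1+z²) = 2×2.09×3.833 = 16.02 m. Hydraulic radius R = A/P = 16.16/16.02 = 1.009 m. Q_B = (1/0.014)·16.16·1.009^(2/3)·√0.00064 = 29.38 m³/s.
Q_A = 2.904 m³/s vs Q_B = 29.38 m³/s, so channel B carries more.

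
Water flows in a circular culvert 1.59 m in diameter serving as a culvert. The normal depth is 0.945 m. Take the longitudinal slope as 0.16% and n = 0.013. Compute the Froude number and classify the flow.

For a circular section of diameter D = 1.59 m at depth y = 0.945 m, the central angle is θ = 2 arccos(1 − 2y/D) = 3.521 rad. Then A = (D²/8)(θ − sin θ) = 1.23 m² and P = Dθ/2 = 2.799 m.
Hydraulic radius R = A/P = 1.23/2.799 = 0.4393 m.
V = (1/n) R^(2/3) √S = (1/0.013) × 0.4393^(2/3) × √0.0016 = 1.778 m/s. Hydraulic depth D_h = A/T = 1.23/1.561 = 0.7876 m.
Froude number Fr = V/√(g·D_h) = 1.778/√(9.81×0.7876) = 0.64, which is less than 1, so the flow is subcritical.

subcritical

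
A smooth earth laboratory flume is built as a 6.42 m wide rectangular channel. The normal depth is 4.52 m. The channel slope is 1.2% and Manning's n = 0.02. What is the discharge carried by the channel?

Q = 242 m³/s

Flow area A = b·y = 6.42 × 4.52 = 29.02 m². Wetted perimeter P = b + 2y = 6.42 + 2×4.52 = 15.46 m.
Hydraulic radius R = A/P = 29.02/15.46 = 1.877 m.
Manning's equation: Q = (1/n) A R^(2/3) S^(1/2) = (1/0.02) × 29.02 × 1.877^(2/3) × 0.012^(1/2) = 242 m³/s.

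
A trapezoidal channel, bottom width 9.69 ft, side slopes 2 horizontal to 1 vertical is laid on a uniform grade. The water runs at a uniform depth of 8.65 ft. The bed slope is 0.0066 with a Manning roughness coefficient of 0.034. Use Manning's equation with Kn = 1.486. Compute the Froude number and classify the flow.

With bottom width b = 9.69 ft and side slope z = 2: A = (b + zy)y = (9.69 + 2×8.65)×8.65 = 233.5 ft²; P = b + 2y√(1+z²) = 9.69 + 2×8.65×2.236 = 48.37 ft.
Hydraulic radius R = A/P = 233.5/48.37 = 4.826 ft.
V = (1.486/n) R^(2/3) √S = (1.486/0.034) × 4.826^(2/3) × √0.0066 = 10.14 ft/s. Hydraulic depth D_h = A/T = 233.5/44.29 = 5.271 ft.
Froude number Fr = V/√(g·D_h) = 10.14/√(32.2×5.271) = 0.778, which is less than 1, so the flow is subcritical.

subcritical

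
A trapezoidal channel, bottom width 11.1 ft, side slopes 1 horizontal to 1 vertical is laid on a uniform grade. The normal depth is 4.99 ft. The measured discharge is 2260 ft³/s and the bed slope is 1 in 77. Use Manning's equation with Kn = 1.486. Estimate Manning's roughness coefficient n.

n = 0.013

With bottom width b = 11.1 ft and side slope z = 1: A = (b + zy)y = (11.1 + 1×4.99)×4.99 = 80.29 ft²; P = b + 2y√(1+z²) = 11.1 + 2×4.99×1.414 = 25.21 ft.
Hydraulic radius R = A/P = 80.29/25.21 = 3.184 ft.
Rearranging Manning's equation: n = (1.486/Q) A R^(2/3) S^(1/2) = (1.486/2260) × 80.29 × 3.184^(2/3) × √0.01299 = 0.013.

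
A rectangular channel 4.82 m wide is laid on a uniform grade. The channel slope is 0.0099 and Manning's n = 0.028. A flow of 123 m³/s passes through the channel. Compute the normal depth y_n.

Manning's equation rearranged: A R^(2/3) = nQ / (1·√S) = 0.028 × 123 / (√0.0099) = 34.61.
Try y = 6.41 m: A R^(2/3) = 44.89 — high.
Try y = 3.8 m: A R^(2/3) = 23.73 — low.
Try y = 5.16 m: A R^(2/3) = 34.63 — close enough.

y_n = 5.16 m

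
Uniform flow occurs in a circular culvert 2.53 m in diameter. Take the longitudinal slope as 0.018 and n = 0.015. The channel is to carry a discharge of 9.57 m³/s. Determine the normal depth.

y_n = 0.931 m

Manning's equation rearranged: A R^(2/3) = nQ / (1·√S) = 0.015 × 9.57 / (√0.018) = 1.07.
At y = 0.829 m: A R^(2/3) = 0.8595 — short.
At y = 1.01 m: A R^(2/3) = 1.244 — over.
At y = 0.931 m: A R^(2/3) = 1.07 — matches.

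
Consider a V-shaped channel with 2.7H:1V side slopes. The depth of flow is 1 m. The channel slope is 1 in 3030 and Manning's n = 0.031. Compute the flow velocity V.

V = 0.354 m/s

For a triangular section with side slope z = 2.7: A = zy² = 2.7×1² = 2.7 m²; P = 2y√(1+z²) = 2×1×2.879 = 5.758 m.
Hydraulic radius R = A/P = 2.7/5.758 = 0.4689 m.
From Manning's equation, V = (1/n) R^(2/3) S^(1/2) = (1/0.031) × 0.4689^(2/3) × 0.00033^(1/2) = 0.354 m/s.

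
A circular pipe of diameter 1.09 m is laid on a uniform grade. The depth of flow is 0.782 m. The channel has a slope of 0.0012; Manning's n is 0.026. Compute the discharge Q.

For a circular section of diameter D = 1.09 m at depth y = 0.782 m, the central angle is θ = 2 arccos(1 − 2y/D) = 4.041 rad. Then A = (D²/8)(θ − sin θ) = 0.7165 m² and P = Dθ/2 = 2.203 m.
Hydraulic radius R = A/P = 0.7165/2.203 = 0.3253 m.
Manning's equation: Q = (1/n) A R^(2/3) S^(1/2) = (1/0.026) × 0.7165 × 0.3253^(2/3) × 0.0012^(1/2) = 0.452 m³/s.

Q = 0.452 m³/s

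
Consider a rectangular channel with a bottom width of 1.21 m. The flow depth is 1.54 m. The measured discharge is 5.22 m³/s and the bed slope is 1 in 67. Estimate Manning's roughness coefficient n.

n = 0.025

Flow area A = b·y = 1.21 × 1.54 = 1.863 m². Wetted perimeter P = b + 2y = 1.21 + 2×1.54 = 4.29 m.
Hydraulic radius R = A/P = 1.863/4.29 = 0.4344 m.
Rearranging Manning's equation: n = (1/Q) A R^(2/3) S^(1/2) = (1/5.22) × 1.863 × 0.4344^(2/3) × √0.01493 = 0.025.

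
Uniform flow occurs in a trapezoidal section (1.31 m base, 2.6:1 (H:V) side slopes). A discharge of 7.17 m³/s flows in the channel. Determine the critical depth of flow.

At critical depth, Q² T / (g A³) = 1, i.e. A³/T = Q²/g = 7.17²/9.81 = 5.24.
At y = 1.04 m: A³/T = 10.83 — too large.
At y = 0.765 m: A³/T = 3.04 — too small.
At y = 0.874 m: A³/T = 5.243 — ≈ 5.24.

y_c = 0.874 m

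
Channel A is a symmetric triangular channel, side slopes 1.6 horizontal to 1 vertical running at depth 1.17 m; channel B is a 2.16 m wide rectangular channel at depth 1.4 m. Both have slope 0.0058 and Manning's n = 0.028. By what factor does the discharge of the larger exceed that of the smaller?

Channel A: For a triangular section with side slope z = 1.6: A = zy² = 1.6×1.17² = 2.19 m²; P = 2y√(1+z²) = 2×1.17×1.887 = 4.415 m. Hydraulic radius R = A/P = 2.19/4.415 = 0.4961 m. Q_A = (1/0.028)·2.19·0.4961^(2/3)·√0.0058 = 3.733 m³/s.
Channel B: Flow area A = b·y = 2.16 × 1.4 = 3.024 m². Wetted perimeter P = b + 2y = 2.16 + 2×1.4 = 4.96 m. Hydraulic radius R = A/P = 3.024/4.96 = 0.6097 m. Q_B = (1/0.028)·3.024·0.6097^(2/3)·√0.0058 = 5.914 m³/s.
The larger discharge is 5.914 m³/s and the smaller is 3.733 m³/s; the ratio is 1.58.

1.58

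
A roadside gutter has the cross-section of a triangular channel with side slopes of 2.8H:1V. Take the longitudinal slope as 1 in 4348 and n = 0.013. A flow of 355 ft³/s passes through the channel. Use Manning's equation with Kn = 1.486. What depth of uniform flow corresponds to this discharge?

y_n = 6.04 ft

Manning's equation rearranged: A R^(2/3) = nQ / (1.486·√S) = 0.013 × 355 / (1.486 × √0.00023) = 204.8.
Trying y = 5.39 ft: A R^(2/3) = 151.4 — too small.
Trying y = 6.75 ft: A R^(2/3) = 275.8 — too large.
Trying y = 6.04 ft: A R^(2/3) = 205 — ≈ 204.8.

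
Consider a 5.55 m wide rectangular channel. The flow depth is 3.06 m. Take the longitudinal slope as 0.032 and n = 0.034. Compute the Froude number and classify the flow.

Flow area A = b·y = 5.55 × 3.06 = 16.98 m². Wetted perimeter P = b + 2y = 5.55 + 2×3.06 = 11.67 m.
Hydraulic radius R = A/P = 16.98/11.67 = 1.455 m.
V = (1/n) R^(2/3) √S = (1/0.034) × 1.455^(2/3) × √0.032 = 6.757 m/s. Hydraulic depth D_h = A/T = 16.98/5.55 = 3.06 m.
Froude number Fr = V/√(g·D_h) = 6.757/√(9.81×3.06) = 1.23, which is greater than 1, so the flow is supercritical.

supercritical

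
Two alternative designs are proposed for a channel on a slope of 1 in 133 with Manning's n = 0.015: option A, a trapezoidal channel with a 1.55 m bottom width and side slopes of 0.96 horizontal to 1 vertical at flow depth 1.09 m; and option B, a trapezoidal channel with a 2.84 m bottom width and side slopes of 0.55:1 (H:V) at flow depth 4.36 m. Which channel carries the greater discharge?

channel B

Channel A: With bottom width b = 1.55 m and side slope z = 0.96: A = (b + zy)y = (1.55 + 0.96×1.09)×1.09 = 2.83 m²; P = b + 2y√(1+z²) = 1.55 + 2×1.09×1.386 = 4.572 m. Hydraulic radius R = A/P = 2.83/4.572 = 0.619 m. Q_A = (1/0.015)·2.83·0.619^(2/3)·√0.007519 = 11.88 m³/s.
Channel B: With bottom width b = 2.84 m and side slope z = 0.55: A = (b + zy)y = (2.84 + 0.55×4.36)×4.36 = 22.84 m²; P = b + 2y√(1+z²) = 2.84 + 2×4.36×1.141 = 12.79 m. Hydraulic radius R = A/P = 22.84/12.79 = 1.785 m. Q_B = (1/0.015)·22.84·1.785^(2/3)·√0.007519 = 194.3 m³/s.
Q_A = 11.88 m³/s vs Q_B = 194.3 m³/s, so channel B carries more.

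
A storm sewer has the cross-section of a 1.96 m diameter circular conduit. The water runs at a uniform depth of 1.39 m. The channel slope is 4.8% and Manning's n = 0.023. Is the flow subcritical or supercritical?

supercritical

For a circular section of diameter D = 1.96 m at depth y = 1.39 m, the central angle is θ = 2 arccos(1 − 2y/D) = 4.005 rad. Then A = (D²/8)(θ − sin θ) = 2.288 m² and P = Dθ/2 = 3.925 m.
Hydraulic radius R = A/P = 2.288/3.925 = 0.583 m.
V = (1/n) R^(2/3) √S = (1/0.023) × 0.583^(2/3) × √0.048 = 6.648 m/s. Hydraulic depth D_h = A/T = 2.288/1.78 = 1.285 m.
Froude number Fr = V/√(g·D_h) = 6.648/√(9.81×1.285) = 1.87, which is greater than 1, so the flow is supercritical.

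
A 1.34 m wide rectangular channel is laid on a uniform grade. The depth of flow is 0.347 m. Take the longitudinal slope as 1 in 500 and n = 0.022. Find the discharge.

Q = 0.353 m³/s

Flow area A = b·y = 1.34 × 0.347 = 0.465 m². Wetted perimeter P = b + 2y = 1.34 + 2×0.347 = 2.034 m.
Hydraulic radius R = A/P = 0.465/2.034 = 0.2286 m.
Manning's equation: Q = (1/n) A R^(2/3) S^(1/2) = (1/0.022) × 0.465 × 0.2286^(2/3) × 0.002^(1/2) = 0.353 m³/s.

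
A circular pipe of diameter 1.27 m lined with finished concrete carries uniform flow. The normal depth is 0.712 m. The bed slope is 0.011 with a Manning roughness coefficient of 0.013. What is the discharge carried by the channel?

Q = 2.87 m³/s

For a circular section of diameter D = 1.27 m at depth y = 0.712 m, the central angle is θ = 2 arccos(1 − 2y/D) = 3.385 rad. Then A = (D²/8)(θ − sin θ) = 0.7309 m² and P = Dθ/2 = 2.149 m.
Hydraulic radius R = A/P = 0.7309/2.149 = 0.3401 m.
Manning's equation: Q = (1/n) A R^(2/3) S^(1/2) = (1/0.013) × 0.7309 × 0.3401^(2/3) × 0.011^(1/2) = 2.87 m³/s.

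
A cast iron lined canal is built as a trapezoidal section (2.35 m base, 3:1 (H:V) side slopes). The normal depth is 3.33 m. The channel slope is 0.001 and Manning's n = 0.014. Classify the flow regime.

With bottom width b = 2.35 m and side slope z = 3: A = (b + zy)y = (2.35 + 3×3.33)×3.33 = 41.09 m²; P = b + 2y√(1+z²) = 2.35 + 2×3.33×3.162 = 23.41 m.
Hydraulic radius R = A/P = 41.09/23.41 = 1.755 m.
V = (1/n) R^(2/3) √S = (1/0.014) × 1.755^(2/3) × √0.001 = 3.287 m/s. Hydraulic depth D_h = A/T = 41.09/22.33 = 1.84 m.
Froude number Fr = V/√(g·D_h) = 3.287/√(9.81×1.84) = 0.774, which is less than 1, so the flow is subcritical.

subcritical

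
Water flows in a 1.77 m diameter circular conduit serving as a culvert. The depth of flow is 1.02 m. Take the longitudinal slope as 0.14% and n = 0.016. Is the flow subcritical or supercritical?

For a circular section of diameter D = 1.77 m at depth y = 1.02 m, the central angle is θ = 2 arccos(1 − 2y/D) = 3.448 rad. Then A = (D²/8)(θ − sin θ) = 1.468 m² and P = Dθ/2 = 3.051 m.
Hydraulic radius R = A/P = 1.468/3.051 = 0.4812 m.
V = (1/n) R^(2/3) √S = (1/0.016) × 0.4812^(2/3) × √0.0014 = 1.436 m/s. Hydraulic depth D_h = A/T = 1.468/1.749 = 0.8394 m.
Froude number Fr = V/√(g·D_h) = 1.436/√(9.81×0.8394) = 0.5, which is less than 1, so the flow is subcritical.

subcritical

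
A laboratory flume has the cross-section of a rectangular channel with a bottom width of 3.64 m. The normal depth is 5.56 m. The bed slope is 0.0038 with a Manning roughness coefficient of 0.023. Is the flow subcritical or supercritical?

Flow area A = b·y = 3.64 × 5.56 = 20.24 m². Wetted perimeter P = b + 2y = 3.64 + 2×5.56 = 14.76 m.
Hydraulic radius R = A/P = 20.24/14.76 = 1.371 m.
V = (1/n) R^(2/3) √S = (1/0.023) × 1.371^(2/3) × √0.0038 = 3.308 m/s. Hydraulic depth D_h = A/T = 20.24/3.64 = 5.56 m.
Froude number Fr = V/√(g·D_h) = 3.308/√(9.81×5.56) = 0.448, which is less than 1, so the flow is subcritical.

subcritical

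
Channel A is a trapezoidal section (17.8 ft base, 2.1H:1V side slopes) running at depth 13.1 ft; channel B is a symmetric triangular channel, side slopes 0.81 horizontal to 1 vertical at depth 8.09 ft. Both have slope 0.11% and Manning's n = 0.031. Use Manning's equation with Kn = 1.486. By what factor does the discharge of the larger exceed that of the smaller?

Channel A: With bottom width b = 17.8 ft and side slope z = 2.1: A = (b + zy)y = (17.8 + 2.1×13.1)×13.1 = 593.6 ft²; P = b + 2y√(1+z²) = 17.8 + 2×13.1×2.326 = 78.74 ft. Hydraulic radius R = A/P = 593.6/78.74 = 7.538 ft. Q_A = (1.486/0.031)·593.6·7.538^(2/3)·√0.0011 = 3628 ft³/s.
Channel B: For a triangular section with side slope z = 0.81: A = zy² = 0.81×8.09² = 53.01 ft²; P = 2y√(1+z²) = 2×8.09×1.287 = 20.82 ft. Hydraulic radius R = A/P = 53.01/20.82 = 2.546 ft. Q_B = (1.486/0.031)·53.01·2.546^(2/3)·√0.0011 = 157.1 ft³/s.
The larger discharge is 3628 ft³/s and the smaller is 157.1 ft³/s; the ratio is 23.1.

23.1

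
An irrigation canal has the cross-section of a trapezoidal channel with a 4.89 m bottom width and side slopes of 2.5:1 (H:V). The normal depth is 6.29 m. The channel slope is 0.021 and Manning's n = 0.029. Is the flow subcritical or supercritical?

With bottom width b = 4.89 m and side slope z = 2.5: A = (b + zy)y = (4.89 + 2.5×6.29)×6.29 = 129.7 m²; P = b + 2y√(1+z²) = 4.89 + 2×6.29×2.693 = 38.76 m.
Hydraulic radius R = A/P = 129.7/38.76 = 3.345 m.
V = (1/n) R^(2/3) √S = (1/0.029) × 3.345^(2/3) × √0.021 = 11.18 m/s. Hydraulic depth D_h = A/T = 129.7/36.34 = 3.568 m.
Froude number Fr = V/√(g·D_h) = 11.18/√(9.81×3.568) = 1.89, which is greater than 1, so the flow is supercritical.

supercritical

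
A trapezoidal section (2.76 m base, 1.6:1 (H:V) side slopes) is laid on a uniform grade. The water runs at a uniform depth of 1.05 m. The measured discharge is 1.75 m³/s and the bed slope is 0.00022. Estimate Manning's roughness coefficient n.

n = 0.031

With bottom width b = 2.76 m and side slope z = 1.6: A = (b + zy)y = (2.76 + 1.6×1.05)×1.05 = 4.662 m²; P = b + 2y√(1+z²) = 2.76 + 2×1.05×1.887 = 6.722 m.
Hydraulic radius R = A/P = 4.662/6.722 = 0.6935 m.
Rearranging Manning's equation: n = (1/Q) A R^(2/3) S^(1/2) = (1/1.75) × 4.662 × 0.6935^(2/3) × √0.00022 = 0.031.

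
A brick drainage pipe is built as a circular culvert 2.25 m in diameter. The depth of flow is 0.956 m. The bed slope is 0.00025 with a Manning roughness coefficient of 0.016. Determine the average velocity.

For a circular section of diameter D = 2.25 m at depth y = 0.956 m, the central angle is θ = 2 arccos(1 − 2y/D) = 2.84 rad. Then A = (D²/8)(θ − sin θ) = 1.609 m² and P = Dθ/2 = 3.195 m.
Hydraulic radius R = A/P = 1.609/3.195 = 0.5037 m.
From Manning's equation, V = (1/n) R^(2/3) S^(1/2) = (1/0.016) × 0.5037^(2/3) × 0.00025^(1/2) = 0.626 m/s.

V = 0.626 m/s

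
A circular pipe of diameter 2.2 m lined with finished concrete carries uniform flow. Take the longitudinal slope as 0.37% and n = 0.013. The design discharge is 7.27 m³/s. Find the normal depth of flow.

y_n = 1.24 m

Manning's equation rearranged: A R^(2/3) = nQ / (1·√S) = 0.013 × 7.27 / (√0.0037) = 1.554.
Trying y = 1.44 m: A R^(2/3) = 1.949 — high.
Trying y = 0.845 m: A R^(2/3) = 0.7981 — low.
Trying y = 1.24 m: A R^(2/3) = 1.555 — matches.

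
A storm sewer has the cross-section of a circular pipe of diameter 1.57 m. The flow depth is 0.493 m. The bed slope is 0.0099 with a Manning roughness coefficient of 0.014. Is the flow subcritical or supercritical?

supercritical

For a circular section of diameter D = 1.57 m at depth y = 0.493 m, the central angle is θ = 2 arccos(1 − 2y/D) = 2.379 rad. Then A = (D²/8)(θ − sin θ) = 0.5203 m² and P = Dθ/2 = 1.868 m.
Hydraulic radius R = A/P = 0.5203/1.868 = 0.2786 m.
V = (1/n) R^(2/3) √S = (1/0.014) × 0.2786^(2/3) × √0.0099 = 3.032 m/s. Hydraulic depth D_h = A/T = 0.5203/1.457 = 0.357 m.
Froude number Fr = V/√(g·D_h) = 3.032/√(9.81×0.357) = 1.62, which is greater than 1, so the flow is supercritical.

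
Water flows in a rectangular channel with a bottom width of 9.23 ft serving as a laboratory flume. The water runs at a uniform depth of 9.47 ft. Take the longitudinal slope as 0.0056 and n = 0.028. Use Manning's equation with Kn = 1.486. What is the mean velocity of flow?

Flow area A = b·y = 9.23 × 9.47 = 87.41 ft². Wetted perimeter P = b + 2y = 9.23 + 2×9.47 = 28.17 ft.
Hydraulic radius R = A/P = 87.41/28.17 = 3.103 ft.
From Manning's equation, V = (1.486/n) R^(2/3) S^(1/2) = (1.486/0.028) × 3.103^(2/3) × 0.0056^(1/2) = 8.45 ft/s.

V = 8.45 ft/s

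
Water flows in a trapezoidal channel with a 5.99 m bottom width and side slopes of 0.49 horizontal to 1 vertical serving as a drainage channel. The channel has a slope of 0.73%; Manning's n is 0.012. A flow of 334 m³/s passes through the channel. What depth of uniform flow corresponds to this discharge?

Manning's equation rearranged: A R^(2/3) = nQ / (1·√S) = 0.012 × 334 / (√0.0073) = 46.91.
Trying y = 4.32 m: A R^(2/3) = 60.01 — too large.
Trying y = 2.95 m: A R^(2/3) = 31.81 — too small.
Trying y = 3.73 m: A R^(2/3) = 46.9 — close enough.

y_n = 3.73 m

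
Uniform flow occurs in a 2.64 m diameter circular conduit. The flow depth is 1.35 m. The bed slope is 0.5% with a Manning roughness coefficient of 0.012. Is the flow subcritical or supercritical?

supercritical

For a circular section of diameter D = 2.64 m at depth y = 1.35 m, the central angle is θ = 2 arccos(1 − 2y/D) = 3.187 rad. Then A = (D²/8)(θ − sin θ) = 2.816 m² and P = Dθ/2 = 4.207 m.
Hydraulic radius R = A/P = 2.816/4.207 = 0.6694 m.
V = (1/n) R^(2/3) √S = (1/0.012) × 0.6694^(2/3) × √0.005 = 4.509 m/s. Hydraulic depth D_h = A/T = 2.816/2.639 = 1.067 m.
Froude number Fr = V/√(g·D_h) = 4.509/√(9.81×1.067) = 1.39, which is greater than 1, so the flow is supercritical.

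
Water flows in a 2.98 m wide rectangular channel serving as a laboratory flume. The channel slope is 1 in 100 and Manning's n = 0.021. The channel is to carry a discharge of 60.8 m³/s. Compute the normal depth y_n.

Manning's equation rearranged: A R^(2/3) = nQ / (1·√S) = 0.021 × 60.8 / (√0.01) = 12.77.
Try y = 3.08 m: A R^(2/3) = 9.204 — low.
Try y = 4.84 m: A R^(2/3) = 15.73 — high.
Try y = 4.05 m: A R^(2/3) = 12.78 — matches.

y_n = 4.05 m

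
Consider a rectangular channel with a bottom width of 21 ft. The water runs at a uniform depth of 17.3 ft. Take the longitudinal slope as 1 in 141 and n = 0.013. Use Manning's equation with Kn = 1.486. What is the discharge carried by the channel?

Q = 12200 ft³/s

Flow area A = b·y = 21 × 17.3 = 363.3 ft². Wetted perimeter P = b + 2y = 21 + 2×17.3 = 55.6 ft.
Hydraulic radius R = A/P = 363.3/55.6 = 6.534 ft.
Manning's equation: Q = (1.486/n) A R^(2/3) S^(1/2) = (1.486/0.013) × 363.3 × 6.534^(2/3) × 0.007092^(1/2) = 12200 ft³/s.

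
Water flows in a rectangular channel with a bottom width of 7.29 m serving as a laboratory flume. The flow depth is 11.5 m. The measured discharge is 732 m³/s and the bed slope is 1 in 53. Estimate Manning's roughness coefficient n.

Flow area A = b·y = 7.29 × 11.5 = 83.83 m². Wetted perimeter P = b + 2y = 7.29 + 2×11.5 = 30.29 m.
Hydraulic radius R = A/P = 83.83/30.29 = 2.768 m.
Rearranging Manning's equation: n = (1/Q) A R^(2/3) S^(1/2) = (1/732) × 83.83 × 2.768^(2/3) × √0.01887 = 0.031.

n = 0.031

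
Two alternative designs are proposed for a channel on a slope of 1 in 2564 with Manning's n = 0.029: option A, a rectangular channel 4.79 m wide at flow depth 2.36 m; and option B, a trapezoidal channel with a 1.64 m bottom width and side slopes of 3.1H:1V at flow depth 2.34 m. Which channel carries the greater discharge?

Channel A: Flow area A = b·y = 4.79 × 2.36 = 11.3 m². Wetted perimeter P = b + 2y = 4.79 + 2×2.36 = 9.51 m. Hydraulic radius R = A/P = 11.3/9.51 = 1.189 m. Q_A = (1/0.029)·11.3·1.189^(2/3)·√0.00039 = 8.638 m³/s.
Channel B: With bottom width b = 1.64 m and side slope z = 3.1: A = (b + zy)y = (1.64 + 3.1×2.34)×2.34 = 20.81 m²; P = b + 2y√(1+z²) = 1.64 + 2×2.34×3.257 = 16.88 m. Hydraulic radius R = A/P = 20.81/16.88 = 1.233 m. Q_B = (1/0.029)·20.81·1.233^(2/3)·√0.00039 = 16.29 m³/s.
Q_A = 8.638 m³/s vs Q_B = 16.29 m³/s, so channel B carries more.

channel B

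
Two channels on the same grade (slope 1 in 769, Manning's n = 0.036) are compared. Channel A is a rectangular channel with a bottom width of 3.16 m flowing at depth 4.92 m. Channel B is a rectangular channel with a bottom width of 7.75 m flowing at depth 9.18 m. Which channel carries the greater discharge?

channel B

Channel A: Flow area A = b·y = 3.16 × 4.92 = 15.55 m². Wetted perimeter P = b + 2y = 3.16 + 2×4.92 = 13 m. Hydraulic radius R = A/P = 15.55/13 = 1.196 m. Q_A = (1/0.036)·15.55·1.196^(2/3)·√0.0013 = 17.55 m³/s.
Channel B: Flow area A = b·y = 7.75 × 9.18 = 71.14 m². Wetted perimeter P = b + 2y = 7.75 + 2×9.18 = 26.11 m. Hydraulic radius R = A/P = 71.14/26.11 = 2.725 m. Q_B = (1/0.036)·71.14·2.725^(2/3)·√0.0013 = 139 m³/s.
Q_A = 17.55 m³/s vs Q_B = 139 m³/s, so channel B carries more.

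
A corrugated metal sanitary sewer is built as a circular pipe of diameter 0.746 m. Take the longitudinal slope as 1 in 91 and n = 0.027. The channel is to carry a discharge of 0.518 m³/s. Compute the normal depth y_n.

Manning's equation rearranged: A R^(2/3) = nQ / (1·√S) = 0.027 × 0.518 / (√0.01099) = 0.1334.
Trying y = 0.638 m: A R^(2/3) = 0.1477 — over.
Trying y = 0.463 m: A R^(2/3) = 0.1009 — short.
Trying y = 0.572 m: A R^(2/3) = 0.1334 — ≈ 0.1334.

y_n = 0.572 m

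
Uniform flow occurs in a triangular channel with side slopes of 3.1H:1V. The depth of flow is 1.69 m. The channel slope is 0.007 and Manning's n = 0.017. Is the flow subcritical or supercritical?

supercritical

For a triangular section with side slope z = 3.1: A = zy² = 3.1×1.69² = 8.854 m²; P = 2y√(1+z²) = 2×1.69×3.257 = 11.01 m.
Hydraulic radius R = A/P = 8.854/11.01 = 0.8042 m.
V = (1/n) R^(2/3) √S = (1/0.017) × 0.8042^(2/3) × √0.007 = 4.256 m/s. Hydraulic depth D_h = A/T = 8.854/10.48 = 0.845 m.
Froude number Fr = V/√(g·D_h) = 4.256/√(9.81×0.845) = 1.48, which is greater than 1, so the flow is supercritical.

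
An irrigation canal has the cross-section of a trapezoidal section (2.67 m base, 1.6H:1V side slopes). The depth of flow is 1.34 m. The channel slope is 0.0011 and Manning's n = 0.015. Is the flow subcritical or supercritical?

subcritical

With bottom width b = 2.67 m and side slope z = 1.6: A = (b + zy)y = (2.67 + 1.6×1.34)×1.34 = 6.451 m²; P = b + 2y√(1+z²) = 2.67 + 2×1.34×1.887 = 7.727 m.
Hydraulic radius R = A/P = 6.451/7.727 = 0.8349 m.
V = (1/n) R^(2/3) √S = (1/0.015) × 0.8349^(2/3) × √0.0011 = 1.96 m/s. Hydraulic depth D_h = A/T = 6.451/6.958 = 0.9271 m.
Froude number Fr = V/√(g·D_h) = 1.96/√(9.81×0.9271) = 0.65, which is less than 1, so the flow is subcritical.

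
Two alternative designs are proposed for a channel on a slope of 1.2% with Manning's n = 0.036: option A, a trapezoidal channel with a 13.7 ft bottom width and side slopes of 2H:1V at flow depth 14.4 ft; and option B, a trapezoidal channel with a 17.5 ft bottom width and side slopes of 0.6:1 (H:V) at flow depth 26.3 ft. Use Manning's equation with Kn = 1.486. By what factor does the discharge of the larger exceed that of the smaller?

Channel A: With bottom width b = 13.7 ft and side slope z = 2: A = (b + zy)y = (13.7 + 2×14.4)×14.4 = 612 ft²; P = b + 2y√(1+z²) = 13.7 + 2×14.4×2.236 = 78.1 ft. Hydraulic radius R = A/P = 612/78.1 = 7.836 ft. Q_A = (1.486/0.036)·612·7.836^(2/3)·√0.012 = 10920 ft³/s.
Channel B: With bottom width b = 17.5 ft and side slope z = 0.6: A = (b + zy)y = (17.5 + 0.6×26.3)×26.3 = 875.3 ft²; P = b + 2y√(1+z²) = 17.5 + 2×26.3×1.166 = 78.84 ft. Hydraulic radius R = A/P = 875.3/78.84 = 11.1 ft. Q_B = (1.486/0.036)·875.3·11.1^(2/3)·√0.012 = 19700 ft³/s.
The larger discharge is 19700 ft³/s and the smaller is 10920 ft³/s; the ratio is 1.8.

1.8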